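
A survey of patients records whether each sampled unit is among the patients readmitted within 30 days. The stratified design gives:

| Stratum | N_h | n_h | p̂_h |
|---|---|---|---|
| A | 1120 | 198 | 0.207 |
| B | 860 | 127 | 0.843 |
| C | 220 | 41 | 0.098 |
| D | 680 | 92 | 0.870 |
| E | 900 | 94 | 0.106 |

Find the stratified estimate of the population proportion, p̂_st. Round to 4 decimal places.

p̂_st ≈ 0.4406

N = 3780; stratum weights W_h = N_h/N.
p̂_st = Σ W_h p̂_h = (1120·0.207 + 860·0.843 + 220·0.098 + 680·0.870 + 900·0.106)/3780 = 0.44058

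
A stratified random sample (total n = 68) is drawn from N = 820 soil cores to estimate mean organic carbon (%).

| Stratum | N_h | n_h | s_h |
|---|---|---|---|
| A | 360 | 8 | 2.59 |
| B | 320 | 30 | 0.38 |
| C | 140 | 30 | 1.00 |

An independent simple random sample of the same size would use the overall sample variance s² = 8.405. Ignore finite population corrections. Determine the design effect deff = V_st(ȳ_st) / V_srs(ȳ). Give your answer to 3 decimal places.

V̂(ȳ_st) = Σ W_h² s_h²/n_h, with W_h = N_h/N and N = 820:
  stratum A: (360/820)²·2.59²/8 = 0.161617
  stratum B: (320/820)²·0.38²/30 = 0.000733024
  stratum C: (140/820)²·1.00²/30 = 0.000971644
V_st = 0.163322
V_srs = s²/n = 8.405/68 = 0.123603
deff = V_st / V_srs = 0.163322/0.123603 = 1.3213

deff ≈ 1.321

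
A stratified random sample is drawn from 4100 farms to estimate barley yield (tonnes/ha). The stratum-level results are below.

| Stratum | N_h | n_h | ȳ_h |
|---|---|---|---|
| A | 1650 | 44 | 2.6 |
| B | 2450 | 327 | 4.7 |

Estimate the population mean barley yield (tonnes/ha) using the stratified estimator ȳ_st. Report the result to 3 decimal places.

N = Σ N_h = 4100. Stratum weights W_h = N_h/N.
ȳ_st = (1650·2.6 + 2450·4.7) / 4100 = 3.85488

ȳ_st ≈ 3.855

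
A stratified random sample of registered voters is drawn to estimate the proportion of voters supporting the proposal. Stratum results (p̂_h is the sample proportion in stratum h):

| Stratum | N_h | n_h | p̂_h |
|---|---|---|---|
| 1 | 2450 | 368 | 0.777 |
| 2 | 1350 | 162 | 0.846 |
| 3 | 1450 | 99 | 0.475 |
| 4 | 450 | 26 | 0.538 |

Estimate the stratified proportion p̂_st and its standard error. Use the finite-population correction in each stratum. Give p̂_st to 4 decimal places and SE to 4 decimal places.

p̂_st ≈ 0.6976, SE ≈ 0.0181

N = 5700; stratum weights W_h = N_h/N.
p̂_st = Σ W_h p̂_h = (2450·0.777 + 1350·0.846 + 1450·0.475 + 450·0.538)/5700 = 0.69765
V̂(p̂_st) = Σ W_h² (1 − n_h/N_h) p̂_h(1−p̂_h)/(n_h−1):
  stratum 1: (2450/5700)²·(1 − 368/2450)·0.777·0.223/367 = 7.41237e-05
  stratum 2: (1350/5700)²·(1 − 162/1350)·0.846·0.154/161 = 3.99453e-05
  stratum 3: (1450/5700)²·(1 − 99/1450)·0.475·0.525/98 = 0.000153427
  stratum 4: (450/5700)²·(1 − 26/450)·0.538·0.462/25 = 5.83866e-05
V̂(p̂_st) = 0.000325882; SE = √V̂ = 0.0180522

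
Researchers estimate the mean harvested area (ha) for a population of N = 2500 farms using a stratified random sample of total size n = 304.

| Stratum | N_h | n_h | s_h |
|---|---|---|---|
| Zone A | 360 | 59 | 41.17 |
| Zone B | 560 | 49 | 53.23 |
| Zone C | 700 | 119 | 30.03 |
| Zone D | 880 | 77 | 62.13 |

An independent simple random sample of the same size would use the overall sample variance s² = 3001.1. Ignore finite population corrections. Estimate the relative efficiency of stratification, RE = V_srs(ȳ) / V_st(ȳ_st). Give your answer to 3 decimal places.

RE ≈ 0.958

V̂(ȳ_st) = Σ W_h² s_h²/n_h, with W_h = N_h/N and N = 2500:
  stratum Zone A: (360/2500)²·41.17²/59 = 0.59571
  stratum Zone B: (560/2500)²·53.23²/49 = 2.90144
  stratum Zone C: (700/2500)²·30.03²/119 = 0.594128
  stratum Zone D: (880/2500)²·62.13²/77 = 6.21151
V_st = 10.3028
V_srs = s²/n = 3001.1/304 = 9.87204
Relative efficiency = V_srs / V_st = 9.87204/10.3028 = 0.9582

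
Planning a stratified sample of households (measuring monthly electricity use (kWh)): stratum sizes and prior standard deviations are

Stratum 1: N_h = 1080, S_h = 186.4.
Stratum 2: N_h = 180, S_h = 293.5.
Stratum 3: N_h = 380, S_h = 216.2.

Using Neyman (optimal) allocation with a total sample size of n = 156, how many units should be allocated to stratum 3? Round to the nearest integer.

38

Neyman allocation: n_h = n · N_h S_h / Σ N_i S_i, with n = 156.
  stratum 1: N_h·S_h = 1080·186.4 = 201312.00
  stratum 2: N_h·S_h = 180·293.5 = 52830.00
  stratum 3: N_h·S_h = 380·216.2 = 82156.00
Σ N_h S_h = 336298.00
n for stratum 3 = 156·82156.00/336298.00 = 38.110 → 38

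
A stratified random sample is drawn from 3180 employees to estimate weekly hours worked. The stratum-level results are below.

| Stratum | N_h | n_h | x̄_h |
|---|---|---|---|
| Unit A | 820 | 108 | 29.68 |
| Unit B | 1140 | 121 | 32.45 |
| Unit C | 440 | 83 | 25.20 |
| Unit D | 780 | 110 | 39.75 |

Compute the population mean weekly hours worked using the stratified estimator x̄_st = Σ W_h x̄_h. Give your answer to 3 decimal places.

N = Σ N_h = 3180. Stratum weights W_h = N_h/N.
x̄_st = (820·29.68 + 1140·32.45 + 440·25.20 + 780·39.75) / 3180 = 32.52314

x̄_st ≈ 32.523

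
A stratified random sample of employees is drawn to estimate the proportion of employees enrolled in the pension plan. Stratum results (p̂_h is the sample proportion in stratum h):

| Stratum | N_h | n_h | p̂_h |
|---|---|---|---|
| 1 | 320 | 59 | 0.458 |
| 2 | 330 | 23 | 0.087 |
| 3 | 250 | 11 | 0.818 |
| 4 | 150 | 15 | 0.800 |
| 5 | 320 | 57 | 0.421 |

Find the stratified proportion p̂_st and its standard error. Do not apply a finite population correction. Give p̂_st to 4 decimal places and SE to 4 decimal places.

p̂_st ≈ 0.4631, SE ≈ 0.0362

N = 1370; stratum weights W_h = N_h/N.
p̂_st = Σ W_h p̂_h = (320·0.458 + 330·0.087 + 250·0.818 + 150·0.800 + 320·0.421)/1370 = 0.46313
V̂(p̂_st) = Σ W_h² p̂_h(1−p̂_h)/(n_h−1):
  stratum 1: (320/1370)²·0.458·0.542/58 = 0.000233505
  stratum 2: (330/1370)²·0.087·0.913/22 = 0.000209486
  stratum 3: (250/1370)²·0.818·0.182/10 = 0.000495751
  stratum 4: (150/1370)²·0.800·0.200/14 = 0.000137004
  stratum 5: (320/1370)²·0.421·0.579/56 = 0.000237482
V̂(p̂_st) = 0.00131323; SE = √V̂ = 0.0362385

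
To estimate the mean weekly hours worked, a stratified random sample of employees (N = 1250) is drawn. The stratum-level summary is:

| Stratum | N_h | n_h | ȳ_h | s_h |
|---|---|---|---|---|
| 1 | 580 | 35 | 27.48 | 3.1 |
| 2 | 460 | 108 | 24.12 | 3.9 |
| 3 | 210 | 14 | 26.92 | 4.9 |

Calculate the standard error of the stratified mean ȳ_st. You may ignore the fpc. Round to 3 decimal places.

V̂(ȳ_st) = Σ W_h² s_h²/n_h, with W_h = N_h/N and N = 1250:
  stratum 1: (580/1250)²·3.1²/35 = 0.0591141
  stratum 2: (460/1250)²·3.9²/108 = 0.0190722
  stratum 3: (210/1250)²·4.9²/14 = 0.0484042
V̂(ȳ_st) = 0.126591
SE(ȳ_st) = √0.126591 = 0.355796

SE(ȳ_st) ≈ 0.356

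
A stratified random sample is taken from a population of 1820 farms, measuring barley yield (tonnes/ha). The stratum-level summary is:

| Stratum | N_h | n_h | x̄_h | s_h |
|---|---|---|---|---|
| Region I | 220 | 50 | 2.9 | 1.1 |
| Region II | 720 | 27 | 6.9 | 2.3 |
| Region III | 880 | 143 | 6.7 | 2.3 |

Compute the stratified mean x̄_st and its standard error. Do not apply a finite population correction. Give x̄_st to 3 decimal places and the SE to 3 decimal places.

x̄_st ≈ 6.320, SE ≈ 0.199

x̄_st = Σ W_h x̄_h = (220·2.9 + 720·6.9 + 880·6.7)/1820 = 6.31978
V̂(x̄_st) = Σ W_h² s_h²/n_h, with W_h = N_h/N and N = 1820:
  stratum Region I: (220/1820)²·1.1²/50 = 0.000353605
  stratum Region II: (720/1820)²·2.3²/27 = 0.030663
  stratum Region III: (880/1820)²·2.3²/143 = 0.00864853
V̂(x̄_st) = 0.0396651
SE(x̄_st) = √0.0396651 = 0.199161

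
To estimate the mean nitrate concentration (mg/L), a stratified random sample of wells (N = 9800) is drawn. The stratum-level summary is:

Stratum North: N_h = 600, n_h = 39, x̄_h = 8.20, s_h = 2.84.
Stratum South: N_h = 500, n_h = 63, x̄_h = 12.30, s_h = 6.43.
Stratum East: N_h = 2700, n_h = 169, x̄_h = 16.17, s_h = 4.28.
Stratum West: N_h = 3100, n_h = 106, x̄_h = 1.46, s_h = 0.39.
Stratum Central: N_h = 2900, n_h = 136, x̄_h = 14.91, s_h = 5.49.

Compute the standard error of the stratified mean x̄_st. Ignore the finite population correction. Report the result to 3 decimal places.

V̂(x̄_st) = Σ W_h² s_h²/n_h, with W_h = N_h/N and N = 9800:
  stratum North: (600/9800)²·2.84²/39 = 0.000775215
  stratum South: (500/9800)²·6.43²/63 = 0.00170832
  stratum East: (2700/9800)²·4.28²/169 = 0.00822766
  stratum West: (3100/9800)²·0.39²/106 = 0.00014358
  stratum Central: (2900/9800)²·5.49²/136 = 0.0194066
V̂(x̄_st) = 0.0302614
SE(x̄_st) = √0.0302614 = 0.173958

SE(x̄_st) ≈ 0.174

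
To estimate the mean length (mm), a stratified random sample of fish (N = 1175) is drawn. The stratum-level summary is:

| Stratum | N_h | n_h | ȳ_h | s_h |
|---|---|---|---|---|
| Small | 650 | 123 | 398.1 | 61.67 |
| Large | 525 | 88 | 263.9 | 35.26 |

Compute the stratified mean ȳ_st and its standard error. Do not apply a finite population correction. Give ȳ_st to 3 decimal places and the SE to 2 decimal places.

ȳ_st ≈ 338.138, SE ≈ 3.50

ȳ_st = Σ W_h ȳ_h = (650·398.1 + 525·263.9)/1175 = 338.13830
V̂(ȳ_st) = Σ W_h² s_h²/n_h, with W_h = N_h/N and N = 1175:
  stratum Small: (650/1175)²·61.67²/123 = 9.46224
  stratum Large: (525/1175)²·35.26²/88 = 2.82049
V̂(ȳ_st) = 12.2827
SE(ȳ_st) = √12.2827 = 3.50467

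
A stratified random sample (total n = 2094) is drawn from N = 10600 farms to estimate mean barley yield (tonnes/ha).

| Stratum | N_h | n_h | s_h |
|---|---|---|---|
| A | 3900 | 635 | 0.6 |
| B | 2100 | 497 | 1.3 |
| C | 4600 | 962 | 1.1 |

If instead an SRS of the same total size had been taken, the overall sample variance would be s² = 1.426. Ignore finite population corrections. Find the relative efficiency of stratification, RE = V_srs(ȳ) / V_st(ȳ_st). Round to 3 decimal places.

RE ≈ 1.523

V̂(ȳ_st) = Σ W_h² s_h²/n_h, with W_h = N_h/N and N = 10600:
  stratum A: (3900/10600)²·0.6²/635 = 7.67443e-05
  stratum B: (2100/10600)²·1.3²/497 = 0.000133462
  stratum C: (4600/10600)²·1.1²/962 = 0.000236872
V_st = 0.000447078
V_srs = s²/n = 1.426/2094 = 0.000680993
Relative efficiency = V_srs / V_st = 0.000680993/0.000447078 = 1.5232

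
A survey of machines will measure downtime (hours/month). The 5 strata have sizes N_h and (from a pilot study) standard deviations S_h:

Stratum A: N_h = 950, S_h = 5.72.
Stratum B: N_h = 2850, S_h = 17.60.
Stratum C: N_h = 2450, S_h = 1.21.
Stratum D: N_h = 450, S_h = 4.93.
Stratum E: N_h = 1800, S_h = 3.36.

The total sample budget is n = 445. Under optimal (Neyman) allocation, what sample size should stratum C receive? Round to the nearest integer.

20

Neyman allocation: n_h = n · N_h S_h / Σ N_i S_i, with n = 445.
  stratum A: N_h·S_h = 950·5.72 = 5434.00
  stratum B: N_h·S_h = 2850·17.60 = 50160.00
  stratum C: N_h·S_h = 2450·1.21 = 2964.50
  stratum D: N_h·S_h = 450·4.93 = 2218.50
  stratum E: N_h·S_h = 1800·3.36 = 6048.00
Σ N_h S_h = 66825.00
n for stratum C = 445·2964.50/66825.00 = 19.741 → 20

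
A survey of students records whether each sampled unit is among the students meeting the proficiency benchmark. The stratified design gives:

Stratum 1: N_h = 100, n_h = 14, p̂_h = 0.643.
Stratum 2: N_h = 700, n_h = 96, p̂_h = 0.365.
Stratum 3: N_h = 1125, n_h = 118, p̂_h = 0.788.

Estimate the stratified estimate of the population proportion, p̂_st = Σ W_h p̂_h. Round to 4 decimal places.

p̂_st ≈ 0.6266

N = 1925; stratum weights W_h = N_h/N.
p̂_st = Σ W_h p̂_h = (100·0.643 + 700·0.365 + 1125·0.788)/1925 = 0.62665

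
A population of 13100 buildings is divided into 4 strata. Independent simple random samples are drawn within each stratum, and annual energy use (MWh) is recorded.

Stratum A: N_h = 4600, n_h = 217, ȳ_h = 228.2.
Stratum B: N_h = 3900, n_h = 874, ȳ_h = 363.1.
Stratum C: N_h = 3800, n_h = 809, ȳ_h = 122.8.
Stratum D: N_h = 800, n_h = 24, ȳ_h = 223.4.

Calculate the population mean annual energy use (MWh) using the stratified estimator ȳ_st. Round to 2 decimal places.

N = Σ N_h = 13100. Stratum weights W_h = N_h/N.
ȳ_st = (4600·228.2 + 3900·363.1 + 3800·122.8 + 800·223.4) / 13100 = 237.4939

ȳ_st ≈ 237.49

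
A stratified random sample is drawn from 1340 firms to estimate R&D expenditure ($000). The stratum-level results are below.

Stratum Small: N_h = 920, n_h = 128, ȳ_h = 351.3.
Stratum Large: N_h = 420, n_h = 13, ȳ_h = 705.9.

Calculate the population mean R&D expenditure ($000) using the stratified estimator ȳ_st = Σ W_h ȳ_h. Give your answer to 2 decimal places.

ȳ_st ≈ 462.44

N = Σ N_h = 1340. Stratum weights W_h = N_h/N.
ȳ_st = (920·351.3 + 420·705.9) / 1340 = 462.4433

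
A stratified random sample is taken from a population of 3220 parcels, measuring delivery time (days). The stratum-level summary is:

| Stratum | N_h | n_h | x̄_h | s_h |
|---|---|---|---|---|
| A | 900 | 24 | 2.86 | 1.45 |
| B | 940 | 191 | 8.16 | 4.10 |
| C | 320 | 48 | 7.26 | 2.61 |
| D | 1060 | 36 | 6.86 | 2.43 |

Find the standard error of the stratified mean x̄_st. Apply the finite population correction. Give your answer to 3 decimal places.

V̂(x̄_st) = Σ W_h² (1 − n_h/N_h) s_h²/n_h, with W_h = N_h/N and N = 3220:
  stratum A: (900/3220)²·(1 − 24/900)·1.45²/24 = 0.00666131
  stratum B: (940/3220)²·(1 − 191/940)·4.10²/191 = 0.0059763
  stratum C: (320/3220)²·(1 − 48/320)·2.61²/48 = 0.00119137
  stratum D: (1060/3220)²·(1 − 36/1060)·2.43²/36 = 0.0171713
V̂(x̄_st) = 0.0310003
SE(x̄_st) = √0.0310003 = 0.176069

SE(x̄_st) ≈ 0.176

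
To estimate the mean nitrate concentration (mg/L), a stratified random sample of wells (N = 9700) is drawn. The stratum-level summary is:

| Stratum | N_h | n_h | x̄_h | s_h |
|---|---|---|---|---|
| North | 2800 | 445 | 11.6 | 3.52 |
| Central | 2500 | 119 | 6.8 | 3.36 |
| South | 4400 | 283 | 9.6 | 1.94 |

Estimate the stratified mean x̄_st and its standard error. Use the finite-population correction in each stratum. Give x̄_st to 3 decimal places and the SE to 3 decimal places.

x̄_st = Σ W_h x̄_h = (2800·11.6 + 2500·6.8 + 4400·9.6)/9700 = 9.45567
V̂(x̄_st) = Σ W_h² (1 − n_h/N_h) s_h²/n_h, with W_h = N_h/N and N = 9700:
  stratum North: (2800/9700)²·(1 − 445/2800)·3.52²/445 = 0.00195133
  stratum Central: (2500/9700)²·(1 − 119/2500)·3.36²/119 = 0.00600188
  stratum South: (4400/9700)²·(1 − 283/4400)·1.94²/283 = 0.0025604
V̂(x̄_st) = 0.0105136
SE(x̄_st) = √0.0105136 = 0.102536

x̄_st ≈ 9.456, SE ≈ 0.103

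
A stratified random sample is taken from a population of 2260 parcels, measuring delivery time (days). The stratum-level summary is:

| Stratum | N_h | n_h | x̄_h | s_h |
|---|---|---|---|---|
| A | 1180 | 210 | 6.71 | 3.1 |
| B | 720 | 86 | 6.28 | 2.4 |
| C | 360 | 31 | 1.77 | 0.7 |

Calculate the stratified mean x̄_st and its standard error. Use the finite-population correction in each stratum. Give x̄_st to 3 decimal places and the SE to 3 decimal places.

x̄_st = Σ W_h x̄_h = (1180·6.71 + 720·6.28 + 360·1.77)/2260 = 5.78611
V̂(x̄_st) = Σ W_h² (1 − n_h/N_h) s_h²/n_h, with W_h = N_h/N and N = 2260:
  stratum A: (1180/2260)²·(1 − 210/1180)·3.1²/210 = 0.0102551
  stratum B: (720/2260)²·(1 − 86/720)·2.4²/86 = 0.00598589
  stratum C: (360/2260)²·(1 − 31/360)·0.7²/31 = 0.000366535
V̂(x̄_st) = 0.0166076
SE(x̄_st) = √0.0166076 = 0.12887

x̄_st ≈ 5.786, SE ≈ 0.129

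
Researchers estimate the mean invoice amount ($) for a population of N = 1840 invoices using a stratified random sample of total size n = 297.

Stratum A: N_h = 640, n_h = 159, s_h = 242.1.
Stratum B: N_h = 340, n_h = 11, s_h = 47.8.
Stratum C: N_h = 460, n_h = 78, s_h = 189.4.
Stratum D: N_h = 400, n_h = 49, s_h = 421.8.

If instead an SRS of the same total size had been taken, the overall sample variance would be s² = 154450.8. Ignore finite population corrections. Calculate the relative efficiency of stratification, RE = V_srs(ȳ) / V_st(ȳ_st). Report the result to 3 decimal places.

V̂(ȳ_st) = Σ W_h² s_h²/n_h, with W_h = N_h/N and N = 1840:
  stratum A: (640/1840)²·242.1²/159 = 44.5981
  stratum B: (340/1840)²·47.8²/11 = 7.09227
  stratum C: (460/1840)²·189.4²/78 = 28.7439
  stratum D: (400/1840)²·421.8²/49 = 171.594
V_st = 252.028
V_srs = s²/n = 154450.8/297 = 520.036
Relative efficiency = V_srs / V_st = 520.036/252.028 = 2.0634

RE ≈ 2.063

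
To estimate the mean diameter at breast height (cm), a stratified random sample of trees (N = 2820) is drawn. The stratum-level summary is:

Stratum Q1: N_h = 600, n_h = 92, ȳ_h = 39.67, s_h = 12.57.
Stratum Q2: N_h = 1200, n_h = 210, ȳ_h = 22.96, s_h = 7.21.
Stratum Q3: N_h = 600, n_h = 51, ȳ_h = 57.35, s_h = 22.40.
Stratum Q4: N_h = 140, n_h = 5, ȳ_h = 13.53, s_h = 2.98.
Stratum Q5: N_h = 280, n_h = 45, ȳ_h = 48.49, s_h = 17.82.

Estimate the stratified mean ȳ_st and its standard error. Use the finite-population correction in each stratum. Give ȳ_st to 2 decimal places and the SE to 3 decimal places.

ȳ_st ≈ 35.90, SE ≈ 0.757

ȳ_st = Σ W_h ȳ_h = (600·39.67 + 1200·22.96 + 600·57.35 + 140·13.53 + 280·48.49)/2820 = 35.89908
V̂(ȳ_st) = Σ W_h² (1 − n_h/N_h) s_h²/n_h, with W_h = N_h/N and N = 2820:
  stratum Q1: (600/2820)²·(1 − 92/600)·12.57²/92 = 0.0658263
  stratum Q2: (1200/2820)²·(1 − 210/1200)·7.21²/210 = 0.0369802
  stratum Q3: (600/2820)²·(1 − 51/600)·22.40²/51 = 0.407522
  stratum Q4: (140/2820)²·(1 − 5/140)·2.98²/5 = 0.0042211
  stratum Q5: (280/2820)²·(1 − 45/280)·17.82²/45 = 0.0583889
V̂(ȳ_st) = 0.572939
SE(ȳ_st) = √0.572939 = 0.756927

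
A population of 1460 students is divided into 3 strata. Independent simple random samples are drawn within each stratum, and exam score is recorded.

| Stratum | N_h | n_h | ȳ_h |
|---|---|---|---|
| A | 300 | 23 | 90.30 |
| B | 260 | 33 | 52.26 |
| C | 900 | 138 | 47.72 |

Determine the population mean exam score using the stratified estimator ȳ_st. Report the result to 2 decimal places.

ȳ_st ≈ 57.28

N = Σ N_h = 1460. Stratum weights W_h = N_h/N.
ȳ_st = (300·90.30 + 260·52.26 + 900·47.72) / 1460 = 57.2778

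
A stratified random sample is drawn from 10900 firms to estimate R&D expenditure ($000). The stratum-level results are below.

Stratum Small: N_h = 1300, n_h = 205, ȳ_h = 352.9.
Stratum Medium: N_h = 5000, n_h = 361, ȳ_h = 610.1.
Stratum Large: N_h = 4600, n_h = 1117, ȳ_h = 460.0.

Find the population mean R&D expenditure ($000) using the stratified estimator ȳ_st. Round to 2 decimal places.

ȳ_st ≈ 516.08

N = Σ N_h = 10900. Stratum weights W_h = N_h/N.
ȳ_st = (1300·352.9 + 5000·610.1 + 4600·460.0) / 10900 = 516.0798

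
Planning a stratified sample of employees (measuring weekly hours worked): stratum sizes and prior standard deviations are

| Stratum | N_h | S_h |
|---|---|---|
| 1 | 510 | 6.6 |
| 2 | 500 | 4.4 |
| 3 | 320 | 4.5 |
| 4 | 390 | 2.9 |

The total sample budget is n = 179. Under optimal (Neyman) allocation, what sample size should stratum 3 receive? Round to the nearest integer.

Neyman allocation: n_h = n · N_h S_h / Σ N_i S_i, with n = 179.
  stratum 1: N_h·S_h = 510·6.6 = 3366.00
  stratum 2: N_h·S_h = 500·4.4 = 2200.00
  stratum 3: N_h·S_h = 320·4.5 = 1440.00
  stratum 4: N_h·S_h = 390·2.9 = 1131.00
Σ N_h S_h = 8137.00
n for stratum 3 = 179·1440.00/8137.00 = 31.678 → 32

32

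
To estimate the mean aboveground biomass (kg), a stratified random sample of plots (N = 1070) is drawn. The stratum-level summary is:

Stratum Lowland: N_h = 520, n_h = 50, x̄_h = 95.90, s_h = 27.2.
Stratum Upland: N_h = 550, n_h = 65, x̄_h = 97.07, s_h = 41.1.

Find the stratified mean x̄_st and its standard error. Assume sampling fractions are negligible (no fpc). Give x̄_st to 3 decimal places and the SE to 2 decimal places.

x̄_st = Σ W_h x̄_h = (520·95.90 + 550·97.07)/1070 = 96.50140
V̂(x̄_st) = Σ W_h² s_h²/n_h, with W_h = N_h/N and N = 1070:
  stratum Lowland: (520/1070)²·27.2²/50 = 3.49468
  stratum Upland: (550/1070)²·41.1²/65 = 6.86638
V̂(x̄_st) = 10.3611
SE(x̄_st) = √10.3611 = 3.21886

x̄_st ≈ 96.501, SE ≈ 3.22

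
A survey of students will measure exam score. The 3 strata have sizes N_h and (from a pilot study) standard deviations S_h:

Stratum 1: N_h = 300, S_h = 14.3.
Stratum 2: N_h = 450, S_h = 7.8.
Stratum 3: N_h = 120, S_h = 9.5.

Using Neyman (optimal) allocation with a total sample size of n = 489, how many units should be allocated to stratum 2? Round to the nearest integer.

Neyman allocation: n_h = n · N_h S_h / Σ N_i S_i, with n = 489.
  stratum 1: N_h·S_h = 300·14.3 = 4290.00
  stratum 2: N_h·S_h = 450·7.8 = 3510.00
  stratum 3: N_h·S_h = 120·9.5 = 1140.00
Σ N_h S_h = 8940.00
n for stratum 2 = 489·3510.00/8940.00 = 191.990 → 192

192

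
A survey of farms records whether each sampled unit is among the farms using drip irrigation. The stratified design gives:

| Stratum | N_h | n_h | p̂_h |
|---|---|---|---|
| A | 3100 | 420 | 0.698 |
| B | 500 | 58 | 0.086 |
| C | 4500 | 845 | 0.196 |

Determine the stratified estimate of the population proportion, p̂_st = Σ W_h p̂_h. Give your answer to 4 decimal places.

p̂_st ≈ 0.3813

N = 8100; stratum weights W_h = N_h/N.
p̂_st = Σ W_h p̂_h = (3100·0.698 + 500·0.086 + 4500·0.196)/8100 = 0.38133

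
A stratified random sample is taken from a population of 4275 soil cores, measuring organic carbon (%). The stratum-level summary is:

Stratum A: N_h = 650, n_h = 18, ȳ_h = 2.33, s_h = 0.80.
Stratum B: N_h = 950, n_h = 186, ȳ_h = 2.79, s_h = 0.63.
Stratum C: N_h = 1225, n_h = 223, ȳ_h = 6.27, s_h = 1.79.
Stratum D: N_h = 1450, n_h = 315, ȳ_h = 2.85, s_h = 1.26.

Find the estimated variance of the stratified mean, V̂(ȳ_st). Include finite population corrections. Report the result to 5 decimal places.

V̂(ȳ_st) ≈ 0.00230

V̂(ȳ_st) = Σ W_h² (1 − n_h/N_h) s_h²/n_h, with W_h = N_h/N and N = 4275:
  stratum A: (650/4275)²·(1 − 18/650)·0.80²/18 = 0.000799219
  stratum B: (950/4275)²·(1 − 186/950)·0.63²/186 = 8.47448e-05
  stratum C: (1225/4275)²·(1 − 223/1225)·1.79²/223 = 0.000965012
  stratum D: (1450/4275)²·(1 − 315/1450)·1.26²/315 = 0.00045386
V̂(ȳ_st) = 0.00230284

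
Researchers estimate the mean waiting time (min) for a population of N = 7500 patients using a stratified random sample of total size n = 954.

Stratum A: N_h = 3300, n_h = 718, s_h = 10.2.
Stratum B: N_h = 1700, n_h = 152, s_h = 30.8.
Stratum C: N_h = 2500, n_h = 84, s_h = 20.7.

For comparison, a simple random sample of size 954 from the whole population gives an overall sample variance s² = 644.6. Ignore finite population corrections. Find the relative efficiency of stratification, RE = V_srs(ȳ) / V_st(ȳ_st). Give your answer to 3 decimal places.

RE ≈ 0.738

V̂(ȳ_st) = Σ W_h² s_h²/n_h, with W_h = N_h/N and N = 7500:
  stratum A: (3300/7500)²·10.2²/718 = 0.0280531
  stratum B: (1700/7500)²·30.8²/152 = 0.320651
  stratum C: (2500/7500)²·20.7²/84 = 0.566786
V_st = 0.91549
V_srs = s²/n = 644.6/954 = 0.675681
Relative efficiency = V_srs / V_st = 0.675681/0.91549 = 0.7381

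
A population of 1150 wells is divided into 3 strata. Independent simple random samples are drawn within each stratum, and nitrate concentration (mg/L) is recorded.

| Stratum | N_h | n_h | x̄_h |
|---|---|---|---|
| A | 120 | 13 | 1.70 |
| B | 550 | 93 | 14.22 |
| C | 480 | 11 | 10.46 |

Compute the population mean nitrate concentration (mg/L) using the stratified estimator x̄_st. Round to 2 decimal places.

N = Σ N_h = 1150. Stratum weights W_h = N_h/N.
x̄_st = (120·1.70 + 550·14.22 + 480·10.46) / 1150 = 11.3442

x̄_st ≈ 11.34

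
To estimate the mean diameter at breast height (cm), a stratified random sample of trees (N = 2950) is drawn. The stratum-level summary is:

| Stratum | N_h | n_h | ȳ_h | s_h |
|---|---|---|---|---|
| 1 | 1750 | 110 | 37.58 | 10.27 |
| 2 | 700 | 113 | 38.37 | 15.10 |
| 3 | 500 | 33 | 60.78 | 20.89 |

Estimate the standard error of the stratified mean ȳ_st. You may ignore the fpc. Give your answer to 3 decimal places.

SE(ȳ_st) ≈ 0.912

V̂(ȳ_st) = Σ W_h² s_h²/n_h, with W_h = N_h/N and N = 2950:
  stratum 1: (1750/2950)²·10.27²/110 = 0.337427
  stratum 2: (700/2950)²·15.10²/113 = 0.113613
  stratum 3: (500/2950)²·20.89²/33 = 0.379891
V̂(ȳ_st) = 0.830931
SE(ȳ_st) = √0.830931 = 0.911554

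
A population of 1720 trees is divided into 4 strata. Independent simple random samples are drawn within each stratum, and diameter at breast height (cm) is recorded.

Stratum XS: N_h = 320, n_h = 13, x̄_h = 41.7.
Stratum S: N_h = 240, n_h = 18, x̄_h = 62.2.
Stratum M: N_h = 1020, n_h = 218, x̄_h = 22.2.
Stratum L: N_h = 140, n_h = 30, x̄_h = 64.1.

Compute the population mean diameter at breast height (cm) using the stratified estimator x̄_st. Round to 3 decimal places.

N = Σ N_h = 1720. Stratum weights W_h = N_h/N.
x̄_st = (320·41.7 + 240·62.2 + 1020·22.2 + 140·64.1) / 1720 = 34.81977

x̄_st ≈ 34.820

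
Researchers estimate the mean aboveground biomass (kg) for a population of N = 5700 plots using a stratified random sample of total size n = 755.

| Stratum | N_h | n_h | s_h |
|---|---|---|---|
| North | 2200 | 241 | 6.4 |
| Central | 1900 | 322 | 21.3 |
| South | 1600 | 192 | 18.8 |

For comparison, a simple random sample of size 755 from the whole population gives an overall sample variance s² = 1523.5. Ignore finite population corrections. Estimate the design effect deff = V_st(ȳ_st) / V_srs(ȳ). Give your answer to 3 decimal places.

deff ≈ 0.162

V̂(ȳ_st) = Σ W_h² s_h²/n_h, with W_h = N_h/N and N = 5700:
  stratum North: (2200/5700)²·6.4²/241 = 0.0253185
  stratum Central: (1900/5700)²·21.3²/322 = 0.156553
  stratum South: (1600/5700)²·18.8²/192 = 0.145046
V_st = 0.326917
V_srs = s²/n = 1523.5/755 = 2.01788
deff = V_st / V_srs = 0.326917/2.01788 = 0.1620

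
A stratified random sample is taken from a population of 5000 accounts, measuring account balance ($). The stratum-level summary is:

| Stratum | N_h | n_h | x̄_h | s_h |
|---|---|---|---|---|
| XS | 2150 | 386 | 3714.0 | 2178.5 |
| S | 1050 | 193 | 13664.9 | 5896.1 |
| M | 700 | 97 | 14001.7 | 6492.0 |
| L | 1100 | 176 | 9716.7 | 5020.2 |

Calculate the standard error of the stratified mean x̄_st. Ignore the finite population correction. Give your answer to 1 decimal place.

SE(x̄_st) ≈ 160.2

V̂(x̄_st) = Σ W_h² s_h²/n_h, with W_h = N_h/N and N = 5000:
  stratum XS: (2150/5000)²·2178.5²/386 = 2273.34
  stratum S: (1050/5000)²·5896.1²/193 = 7943.48
  stratum M: (700/5000)²·6492.0²/97 = 8516.11
  stratum L: (1100/5000)²·5020.2²/176 = 6930.66
V̂(x̄_st) = 25663.6
SE(x̄_st) = √25663.6 = 160.199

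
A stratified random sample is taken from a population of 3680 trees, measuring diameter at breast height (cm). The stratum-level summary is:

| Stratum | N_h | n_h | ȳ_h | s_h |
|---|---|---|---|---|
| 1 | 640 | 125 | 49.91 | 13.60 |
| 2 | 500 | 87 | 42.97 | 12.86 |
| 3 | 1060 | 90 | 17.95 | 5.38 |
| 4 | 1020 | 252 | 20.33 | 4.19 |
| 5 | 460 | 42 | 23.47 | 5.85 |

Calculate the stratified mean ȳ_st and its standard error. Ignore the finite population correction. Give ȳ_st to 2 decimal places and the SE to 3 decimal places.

ȳ_st ≈ 28.26, SE ≈ 0.353

ȳ_st = Σ W_h ȳ_h = (640·49.91 + 500·42.97 + 1060·17.95 + 1020·20.33 + 460·23.47)/3680 = 28.25739
V̂(ȳ_st) = Σ W_h² s_h²/n_h, with W_h = N_h/N and N = 3680:
  stratum 1: (640/3680)²·13.60²/125 = 0.044754
  stratum 2: (500/3680)²·12.86²/87 = 0.0350919
  stratum 3: (1060/3680)²·5.38²/90 = 0.0266832
  stratum 4: (1020/3680)²·4.19²/252 = 0.0053522
  stratum 5: (460/3680)²·5.85²/42 = 0.0127316
V̂(ȳ_st) = 0.124613
SE(ȳ_st) = √0.124613 = 0.353006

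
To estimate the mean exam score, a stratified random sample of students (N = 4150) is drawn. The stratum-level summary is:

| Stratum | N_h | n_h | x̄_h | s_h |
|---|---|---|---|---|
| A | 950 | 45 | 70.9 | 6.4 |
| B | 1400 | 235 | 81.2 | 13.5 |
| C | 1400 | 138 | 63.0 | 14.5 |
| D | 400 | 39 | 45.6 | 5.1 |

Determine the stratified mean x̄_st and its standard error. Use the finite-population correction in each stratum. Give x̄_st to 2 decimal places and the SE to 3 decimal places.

x̄_st ≈ 69.27, SE ≈ 0.530

x̄_st = Σ W_h x̄_h = (950·70.9 + 1400·81.2 + 1400·63.0 + 400·45.6)/4150 = 69.27108
V̂(x̄_st) = Σ W_h² (1 − n_h/N_h) s_h²/n_h, with W_h = N_h/N and N = 4150:
  stratum A: (950/4150)²·(1 − 45/950)·6.4²/45 = 0.0454384
  stratum B: (1400/4150)²·(1 − 235/1400)·13.5²/235 = 0.0734442
  stratum C: (1400/4150)²·(1 − 138/1400)·14.5²/138 = 0.156296
  stratum D: (400/4150)²·(1 − 39/400)·5.1²/39 = 0.00559174
V̂(x̄_st) = 0.28077
SE(x̄_st) = √0.28077 = 0.529878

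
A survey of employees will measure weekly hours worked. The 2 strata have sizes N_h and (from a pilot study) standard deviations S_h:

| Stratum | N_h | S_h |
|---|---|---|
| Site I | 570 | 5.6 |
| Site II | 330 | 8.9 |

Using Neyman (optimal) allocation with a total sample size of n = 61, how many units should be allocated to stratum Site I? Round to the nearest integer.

32

Neyman allocation: n_h = n · N_h S_h / Σ N_i S_i, with n = 61.
  stratum Site I: N_h·S_h = 570·5.6 = 3192.00
  stratum Site II: N_h·S_h = 330·8.9 = 2937.00
Σ N_h S_h = 6129.00
n for stratum Site I = 61·3192.00/6129.00 = 31.769 → 32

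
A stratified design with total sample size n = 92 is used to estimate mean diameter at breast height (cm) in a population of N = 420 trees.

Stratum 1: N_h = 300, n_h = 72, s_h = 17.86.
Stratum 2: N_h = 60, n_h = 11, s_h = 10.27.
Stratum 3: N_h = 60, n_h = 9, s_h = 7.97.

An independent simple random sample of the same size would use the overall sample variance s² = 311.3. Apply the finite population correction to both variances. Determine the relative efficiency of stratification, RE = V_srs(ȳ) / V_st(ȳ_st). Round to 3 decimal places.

V̂(ȳ_st) = Σ W_h² (1 − n_h/N_h) s_h²/n_h, with W_h = N_h/N and N = 420:
  stratum 1: (300/420)²·(1 − 72/300)·17.86²/72 = 1.71786
  stratum 2: (60/420)²·(1 − 11/60)·10.27²/11 = 0.159807
  stratum 3: (60/420)²·(1 − 9/60)·7.97²/9 = 0.122433
V_st = 2.0001
V_srs = (1 − 92/420)·311.3/92 = 2.64251
Relative efficiency = V_srs / V_st = 2.64251/2.0001 = 1.3212

RE ≈ 1.321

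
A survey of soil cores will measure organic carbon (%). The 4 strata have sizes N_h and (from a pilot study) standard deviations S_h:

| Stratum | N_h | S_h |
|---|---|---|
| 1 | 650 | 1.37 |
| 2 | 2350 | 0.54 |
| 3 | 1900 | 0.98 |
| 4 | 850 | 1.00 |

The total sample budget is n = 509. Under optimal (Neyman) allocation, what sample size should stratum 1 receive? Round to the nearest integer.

Neyman allocation: n_h = n · N_h S_h / Σ N_i S_i, with n = 509.
  stratum 1: N_h·S_h = 650·1.37 = 890.50
  stratum 2: N_h·S_h = 2350·0.54 = 1269.00
  stratum 3: N_h·S_h = 1900·0.98 = 1862.00
  stratum 4: N_h·S_h = 850·1.00 = 850.00
Σ N_h S_h = 4871.50
n for stratum 1 = 509·890.50/4871.50 = 93.044 → 93

93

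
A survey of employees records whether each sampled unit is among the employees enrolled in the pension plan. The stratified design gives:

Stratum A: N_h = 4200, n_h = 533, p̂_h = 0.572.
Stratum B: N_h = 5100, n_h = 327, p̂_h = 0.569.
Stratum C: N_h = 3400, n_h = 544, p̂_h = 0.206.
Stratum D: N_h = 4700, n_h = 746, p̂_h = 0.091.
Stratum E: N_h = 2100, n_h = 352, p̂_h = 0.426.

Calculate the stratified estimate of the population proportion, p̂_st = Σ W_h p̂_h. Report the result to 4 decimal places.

N = 19500; stratum weights W_h = N_h/N.
p̂_st = Σ W_h p̂_h = (4200·0.572 + 5100·0.569 + 3400·0.206 + 4700·0.091 + 2100·0.426)/19500 = 0.37574

p̂_st ≈ 0.3757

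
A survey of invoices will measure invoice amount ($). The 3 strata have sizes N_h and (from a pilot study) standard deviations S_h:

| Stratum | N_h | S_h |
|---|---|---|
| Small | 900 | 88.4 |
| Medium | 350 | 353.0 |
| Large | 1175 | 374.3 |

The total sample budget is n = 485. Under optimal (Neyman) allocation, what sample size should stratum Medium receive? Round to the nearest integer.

Neyman allocation: n_h = n · N_h S_h / Σ N_i S_i, with n = 485.
  stratum Small: N_h·S_h = 900·88.4 = 79560.00
  stratum Medium: N_h·S_h = 350·353.0 = 123550.00
  stratum Large: N_h·S_h = 1175·374.3 = 439802.50
Σ N_h S_h = 642912.50
n for stratum Medium = 485·123550.00/642912.50 = 93.204 → 93

93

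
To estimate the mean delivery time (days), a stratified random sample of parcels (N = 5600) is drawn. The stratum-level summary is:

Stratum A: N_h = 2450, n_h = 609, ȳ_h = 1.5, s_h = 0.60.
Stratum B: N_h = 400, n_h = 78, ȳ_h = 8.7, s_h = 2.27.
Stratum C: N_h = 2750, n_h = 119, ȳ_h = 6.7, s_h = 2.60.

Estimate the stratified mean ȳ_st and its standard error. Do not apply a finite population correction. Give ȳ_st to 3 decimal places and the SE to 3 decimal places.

ȳ_st ≈ 4.568, SE ≈ 0.119

ȳ_st = Σ W_h ȳ_h = (2450·1.5 + 400·8.7 + 2750·6.7)/5600 = 4.56786
V̂(ȳ_st) = Σ W_h² s_h²/n_h, with W_h = N_h/N and N = 5600:
  stratum A: (2450/5600)²·0.60²/609 = 0.000113147
  stratum B: (400/5600)²·2.27²/78 = 0.000337055
  stratum C: (2750/5600)²·2.60²/119 = 0.013699
V̂(ȳ_st) = 0.0141492
SE(ȳ_st) = √0.0141492 = 0.11895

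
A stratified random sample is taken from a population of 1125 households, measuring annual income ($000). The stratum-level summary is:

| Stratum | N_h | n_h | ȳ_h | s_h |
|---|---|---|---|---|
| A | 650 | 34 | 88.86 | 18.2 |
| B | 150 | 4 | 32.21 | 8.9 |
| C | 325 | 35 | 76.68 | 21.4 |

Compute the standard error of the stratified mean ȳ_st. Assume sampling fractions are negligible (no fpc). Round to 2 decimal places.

V̂(ȳ_st) = Σ W_h² s_h²/n_h, with W_h = N_h/N and N = 1125:
  stratum A: (650/1125)²·18.2²/34 = 3.25226
  stratum B: (150/1125)²·8.9²/4 = 0.352044
  stratum C: (325/1125)²·21.4²/35 = 1.092
V̂(ȳ_st) = 4.6963
SE(ȳ_st) = √4.6963 = 2.1671

SE(ȳ_st) ≈ 2.17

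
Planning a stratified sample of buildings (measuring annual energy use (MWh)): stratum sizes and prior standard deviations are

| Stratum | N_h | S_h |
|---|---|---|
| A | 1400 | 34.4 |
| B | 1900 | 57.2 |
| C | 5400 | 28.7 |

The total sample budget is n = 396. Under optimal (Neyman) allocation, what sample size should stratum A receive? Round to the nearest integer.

Neyman allocation: n_h = n · N_h S_h / Σ N_i S_i, with n = 396.
  stratum A: N_h·S_h = 1400·34.4 = 48160.00
  stratum B: N_h·S_h = 1900·57.2 = 108680.00
  stratum C: N_h·S_h = 5400·28.7 = 154980.00
Σ N_h S_h = 311820.00
n for stratum A = 396·48160.00/311820.00 = 61.161 → 61

61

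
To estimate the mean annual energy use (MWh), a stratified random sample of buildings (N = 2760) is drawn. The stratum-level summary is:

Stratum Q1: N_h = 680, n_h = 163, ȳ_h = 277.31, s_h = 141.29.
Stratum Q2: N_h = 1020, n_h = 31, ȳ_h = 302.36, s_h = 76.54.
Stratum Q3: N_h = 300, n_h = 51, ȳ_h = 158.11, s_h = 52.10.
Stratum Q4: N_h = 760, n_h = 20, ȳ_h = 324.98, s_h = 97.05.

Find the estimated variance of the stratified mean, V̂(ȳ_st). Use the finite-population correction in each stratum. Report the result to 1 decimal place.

V̂(ȳ_st) = Σ W_h² (1 − n_h/N_h) s_h²/n_h, with W_h = N_h/N and N = 2760:
  stratum Q1: (680/2760)²·(1 − 163/680)·141.29²/163 = 5.65219
  stratum Q2: (1020/2760)²·(1 − 31/1020)·76.54²/31 = 25.0261
  stratum Q3: (300/2760)²·(1 − 51/300)·52.10²/51 = 0.521925
  stratum Q4: (760/2760)²·(1 − 20/760)·97.05²/20 = 34.7687
V̂(ȳ_st) = 65.9689

V̂(ȳ_st) ≈ 66.0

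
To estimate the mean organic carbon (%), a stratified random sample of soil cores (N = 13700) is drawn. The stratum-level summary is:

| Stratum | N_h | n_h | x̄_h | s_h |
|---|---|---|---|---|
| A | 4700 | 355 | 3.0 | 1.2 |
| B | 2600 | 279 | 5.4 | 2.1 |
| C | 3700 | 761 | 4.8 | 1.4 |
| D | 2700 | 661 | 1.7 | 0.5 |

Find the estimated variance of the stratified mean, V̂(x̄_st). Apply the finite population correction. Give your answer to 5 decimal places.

V̂(x̄_st) ≈ 0.00111

V̂(x̄_st) = Σ W_h² (1 − n_h/N_h) s_h²/n_h, with W_h = N_h/N and N = 13700:
  stratum A: (4700/13700)²·(1 − 355/4700)·1.2²/355 = 0.000441347
  stratum B: (2600/13700)²·(1 − 279/2600)·2.1²/279 = 0.000508208
  stratum C: (3700/13700)²·(1 − 761/3700)·1.4²/761 = 0.000149222
  stratum D: (2700/13700)²·(1 − 661/2700)·0.5²/661 = 1.10938e-05
V̂(x̄_st) = 0.00110987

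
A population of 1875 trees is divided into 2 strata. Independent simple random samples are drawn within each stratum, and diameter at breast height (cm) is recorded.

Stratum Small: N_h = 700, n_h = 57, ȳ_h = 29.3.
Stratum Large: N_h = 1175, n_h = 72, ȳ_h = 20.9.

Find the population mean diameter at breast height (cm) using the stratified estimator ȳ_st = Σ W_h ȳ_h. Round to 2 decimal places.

ȳ_st ≈ 24.04

N = Σ N_h = 1875. Stratum weights W_h = N_h/N.
ȳ_st = (700·29.3 + 1175·20.9) / 1875 = 24.0360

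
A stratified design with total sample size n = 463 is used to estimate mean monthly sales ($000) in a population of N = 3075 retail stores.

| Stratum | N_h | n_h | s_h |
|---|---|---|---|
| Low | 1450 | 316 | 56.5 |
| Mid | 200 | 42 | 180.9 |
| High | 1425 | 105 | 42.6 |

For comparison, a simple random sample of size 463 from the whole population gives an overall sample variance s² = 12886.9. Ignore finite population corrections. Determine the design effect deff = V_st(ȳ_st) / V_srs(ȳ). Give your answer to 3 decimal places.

deff ≈ 0.332

V̂(ȳ_st) = Σ W_h² s_h²/n_h, with W_h = N_h/N and N = 3075:
  stratum Low: (1450/3075)²·56.5²/316 = 2.24624
  stratum Mid: (200/3075)²·180.9²/42 = 3.29608
  stratum High: (1425/3075)²·42.6²/105 = 3.71167
V_st = 9.25399
V_srs = s²/n = 12886.9/463 = 27.8335
deff = V_st / V_srs = 9.25399/27.8335 = 0.3325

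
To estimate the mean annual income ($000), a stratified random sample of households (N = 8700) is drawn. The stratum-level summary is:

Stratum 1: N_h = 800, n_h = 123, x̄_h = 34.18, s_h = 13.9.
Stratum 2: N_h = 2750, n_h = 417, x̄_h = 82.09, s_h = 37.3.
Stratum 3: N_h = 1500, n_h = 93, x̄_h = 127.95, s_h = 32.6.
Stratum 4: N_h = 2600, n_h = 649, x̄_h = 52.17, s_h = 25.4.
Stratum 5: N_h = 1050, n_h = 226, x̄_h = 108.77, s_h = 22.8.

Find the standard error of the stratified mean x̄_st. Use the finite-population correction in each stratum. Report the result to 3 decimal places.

SE(x̄_st) ≈ 0.840

V̂(x̄_st) = Σ W_h² (1 − n_h/N_h) s_h²/n_h, with W_h = N_h/N and N = 8700:
  stratum 1: (800/8700)²·(1 − 123/800)·13.9²/123 = 0.01124
  stratum 2: (2750/8700)²·(1 − 417/2750)·37.3²/417 = 0.282807
  stratum 3: (1500/8700)²·(1 − 93/1500)·32.6²/93 = 0.318639
  stratum 4: (2600/8700)²·(1 − 649/2600)·25.4²/649 = 0.0666216
  stratum 5: (1050/8700)²·(1 − 226/1050)·22.8²/226 = 0.0262929
V̂(x̄_st) = 0.705601
SE(x̄_st) = √0.705601 = 0.840001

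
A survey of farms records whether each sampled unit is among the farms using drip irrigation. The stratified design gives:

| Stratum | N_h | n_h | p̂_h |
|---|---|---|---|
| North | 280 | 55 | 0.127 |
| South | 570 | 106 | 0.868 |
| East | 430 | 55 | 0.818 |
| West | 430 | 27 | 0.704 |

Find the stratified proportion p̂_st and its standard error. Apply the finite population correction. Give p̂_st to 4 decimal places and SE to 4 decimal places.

p̂_st ≈ 0.6929, SE ≈ 0.0277

N = 1710; stratum weights W_h = N_h/N.
p̂_st = Σ W_h p̂_h = (280·0.127 + 570·0.868 + 430·0.818 + 430·0.704)/1710 = 0.69285
V̂(p̂_st) = Σ W_h² (1 − n_h/N_h) p̂_h(1−p̂_h)/(n_h−1):
  stratum North: (280/1710)²·(1 − 55/280)·0.127·0.873/54 = 4.42357e-05
  stratum South: (570/1710)²·(1 − 106/570)·0.868·0.132/105 = 9.86972e-05
  stratum East: (430/1710)²·(1 − 55/430)·0.818·0.182/54 = 0.000152033
  stratum West: (430/1710)²·(1 − 27/430)·0.704·0.296/26 = 0.000474977
V̂(p̂_st) = 0.000769943; SE = √V̂ = 0.0277478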